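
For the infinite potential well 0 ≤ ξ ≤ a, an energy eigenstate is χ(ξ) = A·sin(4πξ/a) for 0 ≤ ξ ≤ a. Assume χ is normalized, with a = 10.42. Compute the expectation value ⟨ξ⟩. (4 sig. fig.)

⟨ξ⟩ ≈ 5.210

By definition ⟨ξ⟩ = ∫ ξ |χ(ξ)|² dξ.
With ∫₀^a sin²(nπξ/a) dξ = a/2, since the A² factors cancel between numerator and denominator, ⟨ξ⟩ = a/2.
With a = 10.42, ⟨ξ⟩ = 5.2100.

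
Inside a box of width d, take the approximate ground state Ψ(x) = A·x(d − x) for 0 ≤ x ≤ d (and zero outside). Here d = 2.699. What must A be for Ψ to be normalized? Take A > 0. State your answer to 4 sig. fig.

Normalization requires ∫|Ψ|² dx = 1, integrated from 0 to d.
The integral (without the A² prefactor) comes out to d^5/30.
Plugging in d = 2.699 yields A = 0.45767.

A ≈ 0.4577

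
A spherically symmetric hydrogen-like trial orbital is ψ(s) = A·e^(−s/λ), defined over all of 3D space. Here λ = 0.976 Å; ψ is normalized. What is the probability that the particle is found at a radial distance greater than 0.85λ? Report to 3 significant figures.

Integrate the radial probability density 4πs²|ψ|² over s > 0.85λ.
The full normalization integral is A²·[π·λ^3] = 1, fixing A².
In terms of u = s/λ (A², 4π and the length scale all cancel between numerator and denominator), P = [∫_{0.85}^{∞} u^2·e^(-2·u) du] / [∫_{0}^{∞} u^2·e^(-2·u) du].
With ∫ u^2·e^(-2·u) du = -(2·u^2 + 2·u + 1)·e^(-2·u)/4 + C, the region integral is 829·e^(-17/10)/800 and the full one is 1/4.
Taking the ratio yields P = 0.7572.

P ≈ 0.757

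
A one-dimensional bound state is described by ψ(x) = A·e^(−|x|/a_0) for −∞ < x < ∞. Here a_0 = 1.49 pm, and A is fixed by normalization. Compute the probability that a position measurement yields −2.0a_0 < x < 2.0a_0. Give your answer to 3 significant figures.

P ≈ 0.982

|ψ|² is the probability density, so P = ∫_{−2.0a_0}^{2.0a_0} |ψ|² dx.
Since A² = 1/(a_0), this is the region integral divided by the full normalization integral.
By symmetry take twice the x ≥ 0 contribution in numerator and denominator; the 2's cancel. In terms of u = x/a_0 (A² and the length scale cancel between numerator and denominator), P = [∫_{0}^{2.0} e^(-2·u) du] / [∫_{0}^{∞} e^(-2·u) du].
With ∫ e^(-2·u) du = -e^(-2·u)/2 + C, the region integral is 1/2 - e^(-4)/2 and the full one is 1/2.
The result is P = 0.9817.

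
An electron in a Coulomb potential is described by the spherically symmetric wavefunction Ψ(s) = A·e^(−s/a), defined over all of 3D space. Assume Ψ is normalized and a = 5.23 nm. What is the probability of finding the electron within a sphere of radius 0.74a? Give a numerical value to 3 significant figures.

P = ∫ |Ψ|² 4πs² ds over s ≤ 0.74a.
A² is fixed by ∫₀^∞ 4πs²|Ψ|² ds = 1, i.e. A² = (π·a^3)^(−1).
Let u = s/a; then A², 4π and the length scale all cancel, so P = ∫_{0}^{0.74} u^2·e^(-2·u) du ÷ ∫_{0}^{∞} u^2·e^(-2·u) du.
With ∫ u^2·e^(-2·u) du = -(2·u^2 + 2·u + 1)·e^(-2·u)/4 + C, the region integral is 1/4 - 4469·e^(-37/25)/5000 and the full one is 1/4.
The region integral divided by the full integral gives P = 0.1861.

P ≈ 0.186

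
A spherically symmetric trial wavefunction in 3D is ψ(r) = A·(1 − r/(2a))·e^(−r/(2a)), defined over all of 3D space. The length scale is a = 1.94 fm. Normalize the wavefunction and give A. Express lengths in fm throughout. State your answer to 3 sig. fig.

A ≈ 0.0738 fm^(-3/2)

Normalization requires ∫|ψ|² 4πr² dr = 1, integrated from 0 to ∞.
The angular integral contributes 4π, leaving ∫₀^∞ r²|ψ|² dr.
Recall ∫₀^∞ r^m e^(−r/β) dr = m!·β^(m+1), the integral (without the A² prefactor) comes out to 8·π·a^3.
With a = 1.94: A² = 0.005449 and A = 0.07382.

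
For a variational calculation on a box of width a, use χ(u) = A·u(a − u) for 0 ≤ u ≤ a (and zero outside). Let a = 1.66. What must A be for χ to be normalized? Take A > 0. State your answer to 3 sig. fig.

We need A² ∫|f|² du = 1, taking the integral from 0 to a.
Expanding the polynomial and integrating term by term, carrying out the integral gives A² · a^5/30.
Setting this equal to 1 gives A² = 1/(a^5/30).
Plugging in a = 1.66 yields A = 1.543.

A ≈ 1.54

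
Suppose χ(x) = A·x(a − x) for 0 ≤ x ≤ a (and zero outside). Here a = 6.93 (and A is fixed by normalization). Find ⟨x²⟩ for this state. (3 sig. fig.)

⟨x^2⟩ ≈ 13.7

The expectation value is the |χ|²-weighted average of x^2: ∫ x^2|χ|² dx.
The ratio of the moment integral to the normalization integral gives ⟨x²⟩ = 2·a^2/7.
With a = 6.93, ⟨x^2⟩ = 13.72.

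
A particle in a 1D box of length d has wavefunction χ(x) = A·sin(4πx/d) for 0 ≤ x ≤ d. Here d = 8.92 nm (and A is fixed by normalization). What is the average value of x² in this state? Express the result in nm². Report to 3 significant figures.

⟨x^2⟩ ≈ 26.3 nm^2

By definition ⟨x²⟩ = ∫ x^2 |χ(x)|² dx.
With ∫₀^d sin²(nπx/d) dx = d/2, since the A² factors cancel between numerator and denominator, ⟨x²⟩ = -d^2/(32·π^2) + d^2/3.
With d = 8.92, ⟨x^2⟩ = 26.27.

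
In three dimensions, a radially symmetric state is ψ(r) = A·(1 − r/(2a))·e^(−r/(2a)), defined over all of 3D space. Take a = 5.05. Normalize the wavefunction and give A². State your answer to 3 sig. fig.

The normalization condition is ∫|ψ|² 4πr² dr = 1 from 0 to ∞.
(Spherical symmetry: dV = 4πr² dr.)
With ∫₀^∞ r^4 e^(−αr) dr = 4!/α^5, with ψ = A·(1 − r/(2a))·e^(−r/(2a)), the integral evaluates to A²·[8·π·a^3].
Hence A² = 1/[8·π·a^3].
Plugging in a = 5.05 yields A = 0.01758.

A^2 ≈ 0.000309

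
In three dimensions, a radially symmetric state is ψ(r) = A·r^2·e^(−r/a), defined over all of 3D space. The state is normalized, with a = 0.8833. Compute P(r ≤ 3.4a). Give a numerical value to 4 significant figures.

P = ∫ |ψ|² 4πr² dr over r ≤ 3.4a.
A² is fixed by ∫₀^∞ 4πr²|ψ|² dr = 1, i.e. A² = (45·π·a^7/2)^(−1).
In terms of u = r/a (A², 4π and the length scale all cancel between numerator and denominator), P = [∫_{0}^{3.4} u^6·e^(-2·u) du] / [∫_{0}^{∞} u^6·e^(-2·u) du].
An antiderivative of u^6·e^(-2·u) is -(4·u^6 + 12·u^5 + 30·u^4 + 60·u^3 + 90·u^2 + 90·u + 45)·e^(-2·u)/8; evaluating from 0 to 3.4 gives ≈ 2.92547, while the full integral is 45/8.
Taking the ratio yields P = 0.52008.

P ≈ 0.5201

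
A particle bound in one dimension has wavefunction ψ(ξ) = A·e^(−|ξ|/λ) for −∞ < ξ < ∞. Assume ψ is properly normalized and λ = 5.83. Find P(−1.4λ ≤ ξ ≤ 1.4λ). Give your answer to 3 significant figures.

P = ∫_{−1.4λ}^{1.4λ} |ψ(ξ)|² dξ.
Since A² = 1/(λ), this is the region integral divided by the full normalization integral.
Both integrals are even about ξ = 0, so only the ξ ≥ 0 halves are needed (the factors of 2 cancel). Substituting u = ξ/λ, A² and the length scale cancel in the ratio: P = ∫_{0}^{1.4} e^(-2·u) du / ∫_{0}^{∞} e^(-2·u) du.
Using ∫ e^(-2·u) du = -e^(-2·u)/2, the numerator is 1/2 - e^(-14/5)/2 and the denominator is 1/2.
This works out to P = 0.9392.

P ≈ 0.939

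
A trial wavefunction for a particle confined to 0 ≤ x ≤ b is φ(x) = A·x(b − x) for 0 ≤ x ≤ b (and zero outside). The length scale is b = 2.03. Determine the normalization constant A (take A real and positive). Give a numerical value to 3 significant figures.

Normalization requires ∫|φ|² dx = 1, integrated from 0 to b.
Expanding the polynomial and integrating term by term, with φ = A·x(b − x), the integral evaluates to A²·[b^5/30].
So A² = (b^5/30)^(−1).
Plugging in b = 2.03 yields A = 0.9329.

A ≈ 0.933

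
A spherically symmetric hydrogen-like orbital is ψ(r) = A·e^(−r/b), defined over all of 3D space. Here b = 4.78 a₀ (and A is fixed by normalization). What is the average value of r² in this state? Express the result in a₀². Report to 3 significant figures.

⟨r^2⟩ ≈ 68.5 a₀^2

The expectation value is the |ψ|²-weighted average of r^2: ∫ r^2|ψ|² 4πr² dr.
The ratio of the moment integral to the normalization integral gives ⟨r²⟩ = 3·b^2.
Putting b = 4.78 gives 68.55.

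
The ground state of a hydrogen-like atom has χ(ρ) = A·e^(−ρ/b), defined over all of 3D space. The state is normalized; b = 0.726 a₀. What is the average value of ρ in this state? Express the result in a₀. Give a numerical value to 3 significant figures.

⟨ρ⟩ = ∫ ρ |χ|² 4πρ² dρ over the full domain.
The ratio of the moment integral to the normalization integral gives ⟨ρ⟩ = 3·b/2.
With b = 0.726, ⟨ρ⟩ = 1.089.

⟨ρ⟩ ≈ 1.09 a₀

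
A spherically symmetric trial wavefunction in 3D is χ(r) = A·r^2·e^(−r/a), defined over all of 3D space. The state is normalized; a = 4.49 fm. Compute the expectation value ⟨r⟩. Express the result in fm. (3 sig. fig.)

The expectation value is the |χ|²-weighted average of r: ∫ r|χ|² 4πr² dr.
Evaluating both integrals, ⟨r⟩ = 7·a/2.
With a = 4.49, ⟨r⟩ = 15.72.

⟨r⟩ ≈ 15.7 fm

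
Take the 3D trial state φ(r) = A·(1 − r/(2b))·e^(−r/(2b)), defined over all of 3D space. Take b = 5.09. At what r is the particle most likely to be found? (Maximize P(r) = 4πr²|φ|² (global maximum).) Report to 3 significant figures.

r ≈ 26.7

Set d/dr [P(r) = 4πr²|φ|²] = 0 and solve for r > 0.
Solving yields r = b·(√(5) + 3).
With b = 5.09, the most probable radial distance is 26.65.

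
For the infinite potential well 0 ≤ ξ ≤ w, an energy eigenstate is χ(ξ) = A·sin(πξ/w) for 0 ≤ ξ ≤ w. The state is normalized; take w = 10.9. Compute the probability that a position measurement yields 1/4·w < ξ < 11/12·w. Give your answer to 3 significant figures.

P ≈ 0.905

|χ|² is the probability density, so P = ∫_{1/4·w}^{11/12·w} |χ|² dξ.
Since A² = 1/(w/2), this is the region integral divided by the full normalization integral.
Let u = ξ/w; then A² and the length scale cancel, so P = ∫_{1/4}^{11/12} sin(π·u)^2 du ÷ ∫_{0}^{1} sin(π·u)^2 du.
Using ∫ sin(π·u)^2 du = u/2 - sin(2·π·u)/(4·π), the numerator is 3/(8·π) + 1/3 and the denominator is 1/2.
The result is P = (9 + 8·π)/(12·π).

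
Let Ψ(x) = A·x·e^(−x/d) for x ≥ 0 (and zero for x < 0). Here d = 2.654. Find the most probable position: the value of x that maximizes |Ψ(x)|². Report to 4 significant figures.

Differentiate |Ψ(x)|² with respect to x and set to zero.
Solving yields x = d.
With d = 2.654, the most probable position is 2.6540.

x ≈ 2.654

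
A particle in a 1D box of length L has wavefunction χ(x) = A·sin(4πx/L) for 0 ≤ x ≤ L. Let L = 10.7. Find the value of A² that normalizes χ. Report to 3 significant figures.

A^2 ≈ 0.187

The normalization condition is ∫|χ|² dx = 1 from 0 to L.
Carrying out the integral gives A² · L/2.
Substituting L = 10.7 gives A² = 0.1869, so A = 0.4323.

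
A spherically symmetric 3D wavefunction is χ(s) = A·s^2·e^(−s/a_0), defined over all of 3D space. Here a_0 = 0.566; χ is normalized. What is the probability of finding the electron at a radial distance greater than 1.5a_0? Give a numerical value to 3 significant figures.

P = ∫ |χ|² 4πs² ds over s > 1.5a_0.
Normalization gives A² = 1/(45·π·a_0^7/2).
Substituting u = s/a_0, A², 4π and the length scale all cancel in the ratio: P = ∫_{1.5}^{∞} u^6·e^(-2·u) du / ∫_{0}^{∞} u^6·e^(-2·u) du.
With ∫ u^6·e^(-2·u) du = -(4·u^6 + 12·u^5 + 30·u^4 + 60·u^3 + 90·u^2 + 90·u + 45)·e^(-2·u)/8 + C, the region integral is ≈ 5.4365 and the full one is 45/8.
Taking the ratio yields P = 0.9665.

P ≈ 0.966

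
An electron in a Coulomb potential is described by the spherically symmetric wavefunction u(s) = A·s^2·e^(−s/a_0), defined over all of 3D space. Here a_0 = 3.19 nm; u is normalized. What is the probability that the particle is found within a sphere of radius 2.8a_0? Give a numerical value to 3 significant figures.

Integrate the radial probability density 4πs²|u|² over s ≤ 2.8a_0.
Normalization gives A² = 1/(45·π·a_0^7/2).
Substituting t = s/a_0, A², 4π and the length scale all cancel in the ratio: P = ∫_{0}^{2.8} t^6·e^(-2·t) dt / ∫_{0}^{∞} t^6·e^(-2·t) dt.
With ∫ t^6·e^(-2·t) dt = -(4·t^6 + 12·t^5 + 30·t^4 + 60·t^3 + 90·t^2 + 90·t + 45)·e^(-2·t)/8 + C, the region integral is ≈ 1.8548 and the full one is 45/8.
Taking the ratio yields P = 0.3297.

P ≈ 0.330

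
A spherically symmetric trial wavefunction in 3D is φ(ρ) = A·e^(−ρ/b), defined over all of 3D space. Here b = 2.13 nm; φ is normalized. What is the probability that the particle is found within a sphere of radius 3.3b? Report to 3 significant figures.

Integrate the radial probability density 4πρ²|φ|² over ρ ≤ 3.3b.
A² is fixed by ∫₀^∞ 4πρ²|φ|² dρ = 1, i.e. A² = (π·b^3)^(−1).
Let u = ρ/b; then A², 4π and the length scale all cancel, so P = ∫_{0}^{3.3} u^2·e^(-2·u) du ÷ ∫_{0}^{∞} u^2·e^(-2·u) du.
With ∫ u^2·e^(-2·u) du = -(2·u^2 + 2·u + 1)·e^(-2·u)/4 + C, the region integral is 1/4 - 1469·e^(-33/5)/200 and the full one is 1/4.
Taking the ratio yields P = 0.9600.

P ≈ 0.960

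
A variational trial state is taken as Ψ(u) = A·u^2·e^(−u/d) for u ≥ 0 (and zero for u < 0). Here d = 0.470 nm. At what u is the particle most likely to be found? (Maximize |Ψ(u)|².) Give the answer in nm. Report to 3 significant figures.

u ≈ 0.940 nm

Differentiate |Ψ(u)|² with respect to u and set to zero.
Solving yields u = 2·d.
With d = 0.470, the most probable position is 0.9400 nm.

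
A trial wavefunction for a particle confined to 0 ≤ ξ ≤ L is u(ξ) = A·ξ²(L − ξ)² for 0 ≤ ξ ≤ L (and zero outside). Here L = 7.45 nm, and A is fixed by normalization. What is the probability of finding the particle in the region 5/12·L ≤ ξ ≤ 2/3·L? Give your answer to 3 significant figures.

The probability is P = ∫ |u|² dξ over [5/12·L, 2/3·L].
Since A² = 1/(L^9/630), this is the region integral divided by the full normalization integral.
Let t = ξ/L; then A² and the length scale cancel, so P = ∫_{5/12}^{2/3} t^4·(1 - t)^4 dt ÷ ∫_{0}^{1} t^4·(1 - t)^4 dt.
An antiderivative of t^4·(1 - t)^4 is t^5·(70·t^4 - 315·t^3 + 540·t^2 - 420·t + 126)/630; evaluating from 5/12 to 2/3 gives ≈ 0.00087750, while the full integral is 1/630.
The result is P = 0.5528.

P ≈ 0.553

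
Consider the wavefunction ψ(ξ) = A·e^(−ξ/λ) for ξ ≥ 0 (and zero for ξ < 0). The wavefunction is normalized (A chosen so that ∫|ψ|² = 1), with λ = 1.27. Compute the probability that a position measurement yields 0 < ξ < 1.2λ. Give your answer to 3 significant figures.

P ≈ 0.909

The probability is P = ∫ |ψ|² dξ over [0, 1.2λ].
The normalization integral ∫|ψ|²dξ over the whole domain equals λ/2·A², and A² cancels in the ratio.
In terms of u = ξ/λ (A² and the length scale cancel between numerator and denominator), P = [∫_{0}^{1.2} e^(-2·u) du] / [∫_{0}^{∞} e^(-2·u) du].
With ∫ e^(-2·u) du = -e^(-2·u)/2 + C, the region integral is 1/2 - e^(-12/5)/2 and the full one is 1/2.
The result is P = 0.9093.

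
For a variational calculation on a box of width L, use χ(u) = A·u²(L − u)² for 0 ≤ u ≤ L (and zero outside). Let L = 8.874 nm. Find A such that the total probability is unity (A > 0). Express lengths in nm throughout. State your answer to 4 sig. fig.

The normalization condition is ∫|χ|² du = 1 from 0 to L.
∫|χ|² du = A²·(L^9/630).
Plugging in L = 8.874 yields A = 0.0013587.

A ≈ 0.001359 nm^(-9/2)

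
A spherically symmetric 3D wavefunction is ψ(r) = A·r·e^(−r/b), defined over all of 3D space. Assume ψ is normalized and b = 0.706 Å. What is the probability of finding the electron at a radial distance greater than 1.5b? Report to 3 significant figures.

Integrate the radial probability density 4πr²|ψ|² over r > 1.5b.
Normalization gives A² = 1/(3·π·b^5).
Let u = r/b; then A², 4π and the length scale all cancel, so P = ∫_{1.5}^{∞} u^4·e^(-2·u) du ÷ ∫_{0}^{∞} u^4·e^(-2·u) du.
An antiderivative of u^4·e^(-2·u) is -(u^4/2 + u^3 + 3·u^2/2 + 3·u/2 + 3/4)·e^(-2·u); evaluating from 1.5 to ∞ gives 393·e^(-3)/32, while the full integral is 3/4.
This evaluates to P = 0.8153.

P ≈ 0.815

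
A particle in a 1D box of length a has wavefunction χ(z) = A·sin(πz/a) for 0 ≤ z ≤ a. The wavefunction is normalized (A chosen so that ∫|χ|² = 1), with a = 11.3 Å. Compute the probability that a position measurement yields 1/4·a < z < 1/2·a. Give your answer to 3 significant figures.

P ≈ 0.409

P = ∫_{1/4·a}^{1/2·a} |χ(z)|² dz.
With A² fixed by ∫|χ|² = 1, i.e. A² = (a/2)^(−1), substitute and integrate.
Substituting u = z/a, A² and the length scale cancel in the ratio: P = ∫_{1/4}^{1/2} sin(π·u)^2 du / ∫_{0}^{1} sin(π·u)^2 du.
Using ∫ sin(π·u)^2 du = u/2 - sin(2·π·u)/(4·π), the numerator is 1/(4·π) + 1/8 and the denominator is 1/2.
Taking the ratio, P = (2 + π)/(4·π).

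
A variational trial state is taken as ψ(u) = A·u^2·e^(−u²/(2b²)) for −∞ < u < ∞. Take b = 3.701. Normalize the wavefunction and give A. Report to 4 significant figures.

A ≈ 0.03291

Normalization requires ∫|ψ|² du = 1, integrated from −∞ to ∞.
With ∫_{−∞}^{∞} u^(2m) e^(−αu²) du = (2m−1)!!·√π / (2^m α^(m+1/2)), with ψ = A·u^2·e^(−u²/(2b²)), the integral evaluates to A²·[3·√(π)·b^5/4].
Hence A² = 1/[3·√(π)·b^5/4].
Substituting b = 3.701 gives A² = 0.0010833, so A = 0.032914.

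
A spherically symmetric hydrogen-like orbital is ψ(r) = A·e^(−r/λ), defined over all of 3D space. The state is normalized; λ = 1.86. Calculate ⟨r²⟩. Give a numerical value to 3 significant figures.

The expectation value is the |ψ|²-weighted average of r^2: ∫ r^2|ψ|² 4πr² dr.
Using ∫₀^∞ rⁿ e^(−αr) dr = n!/αⁿ⁺¹, evaluating both integrals, ⟨r²⟩ = 3·λ^2.
Putting λ = 1.86 gives 10.38.

⟨r^2⟩ ≈ 10.4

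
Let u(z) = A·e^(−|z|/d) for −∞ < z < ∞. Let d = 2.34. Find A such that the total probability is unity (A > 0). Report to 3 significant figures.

Normalization requires ∫|u|² dz = 1, integrated from −∞ to ∞.
Using ∫₀^∞ zⁿ e^(−αz) dz = n!/αⁿ⁺¹, carrying out the integral gives A² · d.
Substituting d = 2.34 gives A² = 0.4274, so A = 0.6537.

A ≈ 0.654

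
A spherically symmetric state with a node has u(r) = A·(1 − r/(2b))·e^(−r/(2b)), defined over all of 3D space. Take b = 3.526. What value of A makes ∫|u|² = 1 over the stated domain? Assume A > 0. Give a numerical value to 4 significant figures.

We need A² ∫|f|² 4πr² dr = 1, taking the integral from 0 to ∞.
In 3D with spherical symmetry the volume element is 4πr² dr.
With ∫₀^∞ r^4 e^(−αr) dr = 4!/α^5, with u = A·(1 − r/(2b))·e^(−r/(2b)), the integral evaluates to A²·[8·π·b^3].
Hence A² = 1/[8·π·b^3].
Plugging in b = 3.526 yields A = 0.030127.

A ≈ 0.03013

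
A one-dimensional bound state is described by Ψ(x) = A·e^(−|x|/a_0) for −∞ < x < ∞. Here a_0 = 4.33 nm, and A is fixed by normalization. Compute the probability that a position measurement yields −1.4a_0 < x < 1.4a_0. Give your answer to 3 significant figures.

|Ψ|² is the probability density, so P = ∫_{−1.4a_0}^{1.4a_0} |Ψ|² dx.
The normalization integral ∫|Ψ|²dx over the whole domain equals a_0·A², and A² cancels in the ratio.
Both integrals are even about x = 0, so only the x ≥ 0 halves are needed (the factors of 2 cancel). In terms of u = x/a_0 (A² and the length scale cancel between numerator and denominator), P = [∫_{0}^{1.4} e^(-2·u) du] / [∫_{0}^{∞} e^(-2·u) du].
Using ∫ e^(-2·u) du = -e^(-2·u)/2, the numerator is 1/2 - e^(-14/5)/2 and the denominator is 1/2.
This works out to P = 0.9392.

P ≈ 0.939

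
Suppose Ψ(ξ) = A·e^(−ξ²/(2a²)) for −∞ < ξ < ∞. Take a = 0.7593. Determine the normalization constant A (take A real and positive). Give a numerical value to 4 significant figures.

A ≈ 0.8620

We need A² ∫|f|² dξ = 1, taking the integral from −∞ to ∞.
Using the Gaussian integral ∫_{−∞}^{∞} e^(−αξ²) dξ = √(π/α), the integral (without the A² prefactor) comes out to √(π)·a.
Setting this equal to 1 gives A² = 1/(√(π)·a).
With a = 0.7593: A² = 0.74304 and A = 0.86200.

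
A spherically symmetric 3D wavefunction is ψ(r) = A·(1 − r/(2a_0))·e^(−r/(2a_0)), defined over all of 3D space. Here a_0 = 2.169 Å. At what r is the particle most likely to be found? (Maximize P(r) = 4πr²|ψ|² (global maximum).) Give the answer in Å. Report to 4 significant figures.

Set d/dr [P(r) = 4πr²|ψ|²] = 0 and solve for r > 0.
This gives r = a_0·(√(5) + 3).
With a_0 = 2.169, the most probable radial distance is 11.357 Å.

r ≈ 11.36 Å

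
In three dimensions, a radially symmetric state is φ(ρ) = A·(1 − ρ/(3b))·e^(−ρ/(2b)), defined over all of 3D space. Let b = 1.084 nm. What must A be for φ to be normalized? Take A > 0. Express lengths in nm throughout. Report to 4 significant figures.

A ≈ 0.3061 nm^(-3/2)

Normalization requires ∫|φ|² 4πρ² dρ = 1, integrated from 0 to ∞.
(Spherical symmetry: dV = 4πρ² dρ.)
With ∫₀^∞ ρ^4 e^(−αρ) dρ = 4!/α^5, the integral (without the A² prefactor) comes out to 8·π·b^3/3.
So A² = (8·π·b^3/3)^(−1).
Plugging in b = 1.084 yields A = 0.30612.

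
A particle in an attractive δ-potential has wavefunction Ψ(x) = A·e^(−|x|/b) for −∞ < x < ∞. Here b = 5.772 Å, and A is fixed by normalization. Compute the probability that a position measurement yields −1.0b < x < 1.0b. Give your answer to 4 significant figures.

P ≈ 0.8647

The probability is P = ∫ |Ψ|² dx over [−1.0b, 1.0b].
Since A² = 1/(b), this is the region integral divided by the full normalization integral.
By symmetry take twice the x ≥ 0 contribution in numerator and denominator; the 2's cancel. Substituting u = x/b, A² and the length scale cancel in the ratio: P = ∫_{0}^{1.0} e^(-2·u) du / ∫_{0}^{∞} e^(-2·u) du.
Using ∫ e^(-2·u) du = -e^(-2·u)/2, the numerator is 1/2 - e^(-2)/2 and the denominator is 1/2.
This works out to P = 0.86466.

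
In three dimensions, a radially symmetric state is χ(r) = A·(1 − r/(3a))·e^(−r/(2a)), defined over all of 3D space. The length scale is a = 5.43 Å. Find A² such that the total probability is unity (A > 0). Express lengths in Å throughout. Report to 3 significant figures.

A^2 ≈ 0.000746 Å^(-3)

We need A² ∫|f|² 4πr² dr = 1, taking the integral from 0 to ∞.
The angular integral contributes 4π, leaving ∫₀^∞ r²|χ|² dr.
Carrying out the integral gives A² · 8·π·a^3/3.
Hence A² = 1/[8·π·a^3/3].
Substituting a = 5.43 gives A² = 0.0007456, so A = 0.02730.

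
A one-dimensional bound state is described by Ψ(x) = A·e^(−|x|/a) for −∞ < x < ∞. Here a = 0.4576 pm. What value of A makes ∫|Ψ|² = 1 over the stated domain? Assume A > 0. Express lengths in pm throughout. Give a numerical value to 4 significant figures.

A ≈ 1.478 pm^(-1/2)

Normalization requires ∫|Ψ|² dx = 1, integrated from −∞ to ∞.
With ∫₀^∞ x^0 e^(−αx) dx = 0!/α^1, carrying out the integral gives A² · a.
So A² = (a)^(−1).
With a = 0.4576: A² = 2.1853 and A = 1.4783.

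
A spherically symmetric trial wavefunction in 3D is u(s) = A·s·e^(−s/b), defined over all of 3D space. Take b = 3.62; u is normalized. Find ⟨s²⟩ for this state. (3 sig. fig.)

⟨s^2⟩ ≈ 98.3

The expectation value is the |u|²-weighted average of s^2: ∫ s^2|u|² 4πs² ds.
Using ∫₀^∞ sⁿ e^(−αs) ds = n!/αⁿ⁺¹, since the A² factors cancel between numerator and denominator, ⟨s²⟩ = 15·b^2/2.
Putting b = 3.62 gives 98.28.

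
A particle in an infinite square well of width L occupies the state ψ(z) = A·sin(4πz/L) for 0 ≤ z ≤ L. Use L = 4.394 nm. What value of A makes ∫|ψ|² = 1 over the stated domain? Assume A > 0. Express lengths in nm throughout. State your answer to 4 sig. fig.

A ≈ 0.6747 nm^(-1/2)

Normalization requires ∫|ψ|² dz = 1, integrated from 0 to L.
The integral (without the A² prefactor) comes out to L/2.
So A² = (L/2)^(−1).
Plugging in L = 4.394 yields A = 0.67466.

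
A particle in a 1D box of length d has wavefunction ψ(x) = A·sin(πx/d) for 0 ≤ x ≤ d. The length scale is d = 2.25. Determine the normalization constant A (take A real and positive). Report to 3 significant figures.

A ≈ 0.943

The normalization condition is ∫|ψ|² dx = 1 from 0 to d.
With ∫₀^d sin²(nπx/d) dx = d/2, carrying out the integral gives A² · d/2.
Hence A² = 1/[d/2].
With d = 2.25: A² = 0.8889 and A = 0.9428.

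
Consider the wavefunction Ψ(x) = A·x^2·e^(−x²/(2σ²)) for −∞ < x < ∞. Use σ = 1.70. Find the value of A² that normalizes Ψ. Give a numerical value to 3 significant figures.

Normalization requires ∫|Ψ|² dx = 1, integrated from −∞ to ∞.
Using the Gaussian integral ∫_{−∞}^{∞} e^(−αx²) dx = √(π/α), ∫|Ψ|² dx = A²·(3·√(π)·σ^5/4).
Setting this equal to 1 gives A² = 1/(3·√(π)·σ^5/4).
With σ = 1.70: A² = 0.05298 and A = 0.2302.

A^2 ≈ 0.0530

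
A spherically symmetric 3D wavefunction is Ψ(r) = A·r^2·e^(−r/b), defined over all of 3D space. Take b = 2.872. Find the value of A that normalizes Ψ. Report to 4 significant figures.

The normalization condition is ∫|Ψ|² 4πr² dr = 1 from 0 to ∞.
In 3D with spherical symmetry the volume element is 4πr² dr.
With Ψ = A·r^2·e^(−r/b), the integral evaluates to A²·[45·π·b^7/2].
Setting this equal to 1 gives A² = 1/(45·π·b^7/2).
Plugging in b = 2.872 yields A = 0.0029627.

A ≈ 0.002963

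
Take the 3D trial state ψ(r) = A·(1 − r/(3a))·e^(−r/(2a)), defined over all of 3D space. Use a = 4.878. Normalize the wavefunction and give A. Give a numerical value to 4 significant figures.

A ≈ 0.03207

The normalization condition is ∫|ψ|² 4πr² dr = 1 from 0 to ∞.
(Spherical symmetry: dV = 4πr² dr.)
With ∫₀^∞ r^4 e^(−αr) dr = 4!/α^5, with ψ = A·(1 − r/(3a))·e^(−r/(2a)), the integral evaluates to A²·[8·π·a^3/3].
Hence A² = 1/[8·π·a^3/3].
With a = 4.878: A² = 0.0010284 and A = 0.032068.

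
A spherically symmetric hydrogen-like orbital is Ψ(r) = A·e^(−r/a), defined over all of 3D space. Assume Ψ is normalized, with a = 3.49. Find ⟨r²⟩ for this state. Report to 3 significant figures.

The expectation value is the |Ψ|²-weighted average of r^2: ∫ r^2|Ψ|² 4πr² dr.
Evaluating both integrals, ⟨r²⟩ = 3·a^2.
With a = 3.49, ⟨r^2⟩ = 36.54.

⟨r^2⟩ ≈ 36.5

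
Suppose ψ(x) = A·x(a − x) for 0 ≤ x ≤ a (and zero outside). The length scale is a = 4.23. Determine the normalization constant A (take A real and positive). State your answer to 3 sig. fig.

Require ∫ |ψ|² dx = 1 over the whole domain.
Expanding the polynomial and integrating term by term, carrying out the integral gives A² · a^5/30.
Hence A² = 1/[a^5/30].
With a = 4.23: A² = 0.02215 and A = 0.1488.

A ≈ 0.149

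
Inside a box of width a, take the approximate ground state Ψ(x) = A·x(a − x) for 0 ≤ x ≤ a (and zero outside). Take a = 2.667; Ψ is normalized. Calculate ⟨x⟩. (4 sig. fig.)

By definition ⟨x⟩ = ∫ x |Ψ(x)|² dx.
The ratio of the moment integral to the normalization integral gives ⟨x⟩ = a/2.
With a = 2.667, ⟨x⟩ = 1.3335.

⟨x⟩ ≈ 1.334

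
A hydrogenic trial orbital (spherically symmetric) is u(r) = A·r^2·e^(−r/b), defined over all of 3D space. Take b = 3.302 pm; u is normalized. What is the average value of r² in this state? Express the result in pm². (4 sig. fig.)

⟨r^2⟩ ≈ 152.6 pm^2

⟨r²⟩ = ∫ r^2 |u|² 4πr² dr over the full domain.
With ∫₀^∞ r^8 e^(−αr) dr = 8!/α^9, evaluating both integrals, ⟨r²⟩ = 14·b^2.
With b = 3.302, ⟨r^2⟩ = 152.64.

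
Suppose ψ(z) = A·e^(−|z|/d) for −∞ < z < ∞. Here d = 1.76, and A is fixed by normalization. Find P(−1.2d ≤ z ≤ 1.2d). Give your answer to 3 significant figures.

P ≈ 0.909

|ψ|² is the probability density, so P = ∫_{−1.2d}^{1.2d} |ψ|² dz.
The normalization integral ∫|ψ|²dz over the whole domain equals d·A², and A² cancels in the ratio.
By symmetry take twice the z ≥ 0 contribution in numerator and denominator; the 2's cancel. Substituting u = z/d, A² and the length scale cancel in the ratio: P = ∫_{0}^{1.2} e^(-2·u) du / ∫_{0}^{∞} e^(-2·u) du.
An antiderivative of e^(-2·u) is -e^(-2·u)/2; evaluating from 0 to 1.2 gives 1/2 - e^(-12/5)/2, while the full integral is 1/2.
Evaluating gives P = 0.9093.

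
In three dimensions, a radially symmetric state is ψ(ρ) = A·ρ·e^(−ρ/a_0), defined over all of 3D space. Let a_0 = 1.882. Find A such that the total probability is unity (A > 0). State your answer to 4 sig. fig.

We need A² ∫|f|² 4πρ² dρ = 1, taking the integral from 0 to ∞.
The angular integral contributes 4π, leaving ∫₀^∞ ρ²|ψ|² dρ.
Carrying out the integral gives A² · 3·π·a_0^5.
With a_0 = 1.882: A² = 0.0044940 and A = 0.067037.

A ≈ 0.06704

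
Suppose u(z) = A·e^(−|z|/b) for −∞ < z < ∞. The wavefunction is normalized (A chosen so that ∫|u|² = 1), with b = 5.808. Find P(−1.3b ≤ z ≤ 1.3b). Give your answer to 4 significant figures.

The probability is P = ∫ |u|² dz over [−1.3b, 1.3b].
The normalization integral ∫|u|²dz over the whole domain equals b·A², and A² cancels in the ratio.
By symmetry take twice the z ≥ 0 contribution in numerator and denominator; the 2's cancel. In terms of t = z/b (A² and the length scale cancel between numerator and denominator), P = [∫_{0}^{1.3} e^(-2·t) dt] / [∫_{0}^{∞} e^(-2·t) dt].
Using ∫ e^(-2·t) dt = -e^(-2·t)/2, the numerator is 1/2 - e^(-13/5)/2 and the denominator is 1/2.
Taking the ratio, P = 0.92573.

P ≈ 0.9257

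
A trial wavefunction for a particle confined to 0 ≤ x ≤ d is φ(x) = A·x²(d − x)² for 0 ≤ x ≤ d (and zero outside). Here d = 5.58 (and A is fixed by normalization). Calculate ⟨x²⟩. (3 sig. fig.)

⟨x²⟩ = ∫ x^2 |φ|² dx over the full domain.
Expanding the polynomial and integrating term by term, evaluating both integrals, ⟨x²⟩ = 3·d^2/11.
With d = 5.58, ⟨x^2⟩ = 8.492.

⟨x^2⟩ ≈ 8.49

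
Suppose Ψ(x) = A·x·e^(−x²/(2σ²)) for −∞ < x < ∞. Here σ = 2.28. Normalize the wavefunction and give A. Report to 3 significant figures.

A ≈ 0.309

Require ∫ |Ψ|² dx = 1 over the whole domain.
Carrying out the integral gives A² · √(π)·σ^3/2.
So A² = (√(π)·σ^3/2)^(−1).
With σ = 2.28: A² = 0.09520 and A = 0.3085.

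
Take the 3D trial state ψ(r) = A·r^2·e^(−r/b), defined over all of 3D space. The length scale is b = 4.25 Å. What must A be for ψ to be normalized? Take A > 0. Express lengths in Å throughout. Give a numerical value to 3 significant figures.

A ≈ 0.000752 Å^(-7/2)

We need A² ∫|f|² 4πr² dr = 1, taking the integral from 0 to ∞.
(Spherical symmetry: dV = 4πr² dr.)
With ψ = A·r^2·e^(−r/b), the integral evaluates to A²·[45·π·b^7/2].
Hence A² = 1/[45·π·b^7/2].
Substituting b = 4.25 gives A² = 5.649E-7, so A = 0.0007516.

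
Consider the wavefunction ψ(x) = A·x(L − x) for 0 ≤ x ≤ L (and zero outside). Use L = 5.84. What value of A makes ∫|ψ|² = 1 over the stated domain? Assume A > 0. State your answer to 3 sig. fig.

The normalization condition is ∫|ψ|² dx = 1 from 0 to L.
Expanding the polynomial and integrating term by term, the integral (without the A² prefactor) comes out to L^5/30.
So A² = (L^5/30)^(−1).
With L = 5.84: A² = 0.004416 and A = 0.06646.

A ≈ 0.0665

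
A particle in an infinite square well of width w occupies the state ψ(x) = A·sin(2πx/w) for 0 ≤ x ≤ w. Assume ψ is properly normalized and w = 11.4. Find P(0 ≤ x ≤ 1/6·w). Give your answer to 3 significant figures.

P = ∫_{0}^{1/6·w} |ψ(x)|² dx.
Since A² = 1/(w/2), this is the region integral divided by the full normalization integral.
Substituting u = x/w, A² and the length scale cancel in the ratio: P = ∫_{0}^{1/6} sin(2·π·u)^2 du / ∫_{0}^{1} sin(2·π·u)^2 du.
With ∫ sin(2·π·u)^2 du = u/2 - sin(4·π·u)/(8·π) + C, the region integral is -√(3)/(16·π) + 1/12 and the full one is 1/2.
This works out to P = (-√(3)/8 + π/6)/π.

P ≈ 0.0978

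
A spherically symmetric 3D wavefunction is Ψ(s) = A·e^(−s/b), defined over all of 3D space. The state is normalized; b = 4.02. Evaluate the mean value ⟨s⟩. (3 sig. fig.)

⟨s⟩ ≈ 6.03

⟨s⟩ = ∫ s |Ψ|² 4πs² ds over the full domain.
Recall ∫₀^∞ s^m e^(−s/β) ds = m!·β^(m+1), evaluating both integrals, ⟨s⟩ = 3·b/2.
Putting b = 4.02 gives 6.030.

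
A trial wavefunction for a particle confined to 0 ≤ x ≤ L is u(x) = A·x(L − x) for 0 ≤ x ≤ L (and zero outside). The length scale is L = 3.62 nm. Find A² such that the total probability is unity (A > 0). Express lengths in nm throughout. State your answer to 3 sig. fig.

A^2 ≈ 0.0483 nm^(-5)

Normalization requires ∫|u|² dx = 1, integrated from 0 to L.
∫|u|² dx = A²·(L^5/30).
With L = 3.62: A² = 0.04826 and A = 0.2197.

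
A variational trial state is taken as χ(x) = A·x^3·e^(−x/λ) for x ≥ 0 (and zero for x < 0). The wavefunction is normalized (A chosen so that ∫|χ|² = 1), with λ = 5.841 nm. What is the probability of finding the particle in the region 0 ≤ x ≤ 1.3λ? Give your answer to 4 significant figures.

P = ∫_{0}^{1.3λ} |χ(x)|² dx.
With A² fixed by ∫|χ|² = 1, i.e. A² = (45·λ^7/8)^(−1), substitute and integrate.
Let u = x/λ; then A² and the length scale cancel, so P = ∫_{0}^{1.3} u^6·e^(-2·u) du ÷ ∫_{0}^{∞} u^6·e^(-2·u) du.
With ∫ u^6·e^(-2·u) du = -(4·u^6 + 12·u^5 + 30·u^4 + 60·u^3 + 90·u^2 + 90·u + 45)·e^(-2·u)/8 + C, the region integral is ≈ 0.0965818 and the full one is 45/8.
This works out to P = 0.017170.

P ≈ 0.01717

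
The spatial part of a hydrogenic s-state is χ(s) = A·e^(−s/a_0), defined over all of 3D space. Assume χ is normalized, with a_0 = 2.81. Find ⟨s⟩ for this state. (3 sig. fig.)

By definition ⟨s⟩ = ∫ s |χ(s)|² 4πs² ds.
Recall ∫₀^∞ s^m e^(−s/β) ds = m!·β^(m+1), evaluating both integrals, ⟨s⟩ = 3·a_0/2.
Putting a_0 = 2.81 gives 4.215.

⟨s⟩ ≈ 4.22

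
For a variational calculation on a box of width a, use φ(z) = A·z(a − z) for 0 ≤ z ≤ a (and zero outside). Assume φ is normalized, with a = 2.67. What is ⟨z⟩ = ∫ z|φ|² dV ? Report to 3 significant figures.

⟨z⟩ ≈ 1.34

The expectation value is the |φ|²-weighted average of z: ∫ z|φ|² dz.
Expanding the polynomial and integrating term by term, the ratio of the moment integral to the normalization integral gives ⟨z⟩ = a/2.
Putting a = 2.67 gives 1.335.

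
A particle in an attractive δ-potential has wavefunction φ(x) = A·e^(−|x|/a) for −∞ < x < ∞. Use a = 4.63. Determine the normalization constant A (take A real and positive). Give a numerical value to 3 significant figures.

A ≈ 0.465

Require ∫ |φ|² dx = 1 over the whole domain.
With φ = A·e^(−|x|/a), the integral evaluates to A²·[a].
With a = 4.63: A² = 0.2160 and A = 0.4647.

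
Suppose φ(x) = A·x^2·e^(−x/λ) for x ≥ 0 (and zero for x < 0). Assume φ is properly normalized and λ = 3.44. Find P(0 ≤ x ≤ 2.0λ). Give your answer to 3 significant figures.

The probability is P = ∫ |φ|² dx over [0, 2.0λ].
The normalization integral ∫|φ|²dx over the whole domain equals 3·λ^5/4·A², and A² cancels in the ratio.
Let u = x/λ; then A² and the length scale cancel, so P = ∫_{0}^{2.0} u^4·e^(-2·u) du ÷ ∫_{0}^{∞} u^4·e^(-2·u) du.
An antiderivative of u^4·e^(-2·u) is -(u^4/2 + u^3 + 3·u^2/2 + 3·u/2 + 3/4)·e^(-2·u); evaluating from 0 to 2.0 gives 3/4 - 103·e^(-4)/4, while the full integral is 3/4.
This works out to P = 0.3712.

P ≈ 0.371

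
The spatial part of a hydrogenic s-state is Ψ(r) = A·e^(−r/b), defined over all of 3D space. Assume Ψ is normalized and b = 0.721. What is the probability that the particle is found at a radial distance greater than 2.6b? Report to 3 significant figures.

Integrate the radial probability density 4πr²|Ψ|² over r > 2.6b.
A² is fixed by ∫₀^∞ 4πr²|Ψ|² dr = 1, i.e. A² = (π·b^3)^(−1).
Let u = r/b; then A², 4π and the length scale all cancel, so P = ∫_{2.6}^{∞} u^2·e^(-2·u) du ÷ ∫_{0}^{∞} u^2·e^(-2·u) du.
With ∫ u^2·e^(-2·u) du = -(2·u^2 + 2·u + 1)·e^(-2·u)/4 + C, the region integral is 493·e^(-26/5)/100 and the full one is 1/4.
The region integral divided by the full integral gives P = 0.1088.

P ≈ 0.109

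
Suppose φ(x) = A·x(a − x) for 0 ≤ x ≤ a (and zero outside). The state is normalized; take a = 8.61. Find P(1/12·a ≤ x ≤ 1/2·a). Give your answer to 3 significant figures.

P ≈ 0.495

P = ∫_{1/12·a}^{1/2·a} |φ(x)|² dx.
The normalization integral ∫|φ|²dx over the whole domain equals a^5/30·A², and A² cancels in the ratio.
In terms of u = x/a (A² and the length scale cancel between numerator and denominator), P = [∫_{1/12}^{1/2} u^2·(1 - u)^2 du] / [∫_{0}^{1} u^2·(1 - u)^2 du].
Using ∫ u^2·(1 - u)^2 du = u^3·(6·u^2 - 15·u + 10)/30, the numerator is ≈ 0.016497 and the denominator is 1/30.
Evaluating gives P = 0.4949.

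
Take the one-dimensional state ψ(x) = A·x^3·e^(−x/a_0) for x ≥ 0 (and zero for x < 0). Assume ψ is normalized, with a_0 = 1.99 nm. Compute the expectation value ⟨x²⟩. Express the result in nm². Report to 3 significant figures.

⟨x^2⟩ ≈ 55.4 nm^2

By definition ⟨x²⟩ = ∫ x^2 |ψ(x)|² dx.
Using ∫₀^∞ xⁿ e^(−αx) dx = n!/αⁿ⁺¹, the ratio of the moment integral to the normalization integral gives ⟨x²⟩ = 14·a_0^2.
With a_0 = 1.99, ⟨x^2⟩ = 55.44.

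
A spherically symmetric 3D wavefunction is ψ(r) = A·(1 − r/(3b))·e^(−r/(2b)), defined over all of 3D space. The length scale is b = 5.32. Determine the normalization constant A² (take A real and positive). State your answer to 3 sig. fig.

A^2 ≈ 0.000793

Require ∫ |ψ|² 4πr² dr = 1 over the whole domain.
In 3D with spherical symmetry the volume element is 4πr² dr.
∫|ψ|² 4πr² dr = A²·(8·π·b^3/3).
Substituting b = 5.32 gives A² = 0.0007928, so A = 0.02816.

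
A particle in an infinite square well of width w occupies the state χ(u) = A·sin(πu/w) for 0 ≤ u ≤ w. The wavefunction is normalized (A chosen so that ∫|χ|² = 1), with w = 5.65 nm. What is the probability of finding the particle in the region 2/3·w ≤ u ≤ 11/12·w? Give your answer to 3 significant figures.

P ≈ 0.192

P = ∫_{2/3·w}^{11/12·w} |χ(u)|² du.
Since A² = 1/(w/2), this is the region integral divided by the full normalization integral.
Let t = u/w; then A² and the length scale cancel, so P = ∫_{2/3}^{11/12} sin(π·t)^2 dt ÷ ∫_{0}^{1} sin(π·t)^2 dt.
With ∫ sin(π·t)^2 dt = t/2 - sin(2·π·t)/(4·π) + C, the region integral is -√(3)/(8·π) + 1/(8·π) + 1/8 and the full one is 1/2.
The result is P = (-√(3) + 1 + π)/(4·π).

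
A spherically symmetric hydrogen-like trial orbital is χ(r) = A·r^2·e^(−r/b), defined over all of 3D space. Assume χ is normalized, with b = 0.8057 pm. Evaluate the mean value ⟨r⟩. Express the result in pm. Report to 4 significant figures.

By definition ⟨r⟩ = ∫ r |χ(r)|² 4πr² dr.
Using ∫₀^∞ rⁿ e^(−αr) dr = n!/αⁿ⁺¹, since the A² factors cancel between numerator and denominator, ⟨r⟩ = 7·b/2.
With b = 0.8057, ⟨r⟩ = 2.8200.

⟨r⟩ ≈ 2.820 pm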